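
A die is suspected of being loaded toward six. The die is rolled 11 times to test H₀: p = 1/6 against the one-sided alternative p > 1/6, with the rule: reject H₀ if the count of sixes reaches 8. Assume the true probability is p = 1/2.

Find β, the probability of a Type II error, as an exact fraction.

227/256

A Type II error is failing to reject when Ha holds: with p = 1/2, β = P(X ≤ 7).
Summing C(11,j)·(1/2)^j·(1/2)^{11-j} for j = 0..7 gives 227/256.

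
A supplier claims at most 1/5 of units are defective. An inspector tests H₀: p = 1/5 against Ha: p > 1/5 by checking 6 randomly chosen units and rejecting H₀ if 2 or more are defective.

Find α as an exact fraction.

The significance level is the probability, assuming p = 1/5, of seeing 2 or more defectives in 6 draws.
Computing the lower-tail complement: 1 − 2048/3125 = 1077/3125.

1077/3125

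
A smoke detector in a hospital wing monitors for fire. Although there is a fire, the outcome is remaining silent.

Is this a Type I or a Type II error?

Type II error

The null hypothesis here is that there is no fire.
'Remaining silent' corresponds to failing to reject H₀.
H₀ was not rejected but H₀ is false — a Type II error (false negative).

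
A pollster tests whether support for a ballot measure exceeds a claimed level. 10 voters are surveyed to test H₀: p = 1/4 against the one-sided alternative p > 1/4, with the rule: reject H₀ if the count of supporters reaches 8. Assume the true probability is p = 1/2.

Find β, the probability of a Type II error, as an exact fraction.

Under the alternative p = 1/2, K ~ Binomial(10, 1/2); β is the probability the test does not reject, P(K < 8).
Adding the binomial probabilities P(K=0)+…+P(K=7) at p = 1/2 gives 121/128.

121/128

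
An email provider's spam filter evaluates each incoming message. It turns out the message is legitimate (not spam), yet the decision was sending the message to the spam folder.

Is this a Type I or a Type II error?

Type I error

The null hypothesis here is that the message is legitimate (not spam).
'Sending the message to the spam folder' corresponds to rejecting H₀.
H₀ was rejected but H₀ is true — a Type I error (false positive).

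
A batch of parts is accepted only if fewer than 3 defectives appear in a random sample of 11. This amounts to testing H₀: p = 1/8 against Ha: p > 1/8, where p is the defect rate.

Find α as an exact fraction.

1285931725/8589934592

The significance level is the probability, assuming p = 1/8, of seeing 3 or more defectives in 11 draws.
Computing the lower-tail complement: 1 − 7304002867/8589934592 = 1285931725/8589934592.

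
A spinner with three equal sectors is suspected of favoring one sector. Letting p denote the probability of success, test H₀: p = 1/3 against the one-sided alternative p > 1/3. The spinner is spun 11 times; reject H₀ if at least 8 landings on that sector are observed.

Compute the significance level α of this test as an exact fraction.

521/59049

α = P(reject H₀ | H₀ true) = P(Y ≥ 8 | p = 1/3), with Y ~ Binomial(11, 1/3).
P(Y ≥ 8) = Σ_{j=8}^{11} C(11,j)·(1/3)^j·(2/3)^{11-j} = 521/59049.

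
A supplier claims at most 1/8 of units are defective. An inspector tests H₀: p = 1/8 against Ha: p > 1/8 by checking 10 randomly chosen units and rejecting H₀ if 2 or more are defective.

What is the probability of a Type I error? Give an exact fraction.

The significance level is the probability, assuming p = 1/8, of seeing 2 or more defectives in 10 draws.
α = 1 − P(S ≤ 1) = 1 − 686011319/1073741824 = 387730505/1073741824.

387730505/1073741824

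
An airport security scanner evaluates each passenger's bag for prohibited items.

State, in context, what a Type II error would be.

A Type II error would mean concluding that the bag contains no prohibited items (or at least failing to establish that the bag contains a prohibited item) when in fact the bag contains a prohibited item.

With the conventional null hypothesis that the bag contains no prohibited items:
A Type II error is failing to reject H₀ when H₀ is false.
Here that means letting the bag through when actually the bag contains a prohibited item.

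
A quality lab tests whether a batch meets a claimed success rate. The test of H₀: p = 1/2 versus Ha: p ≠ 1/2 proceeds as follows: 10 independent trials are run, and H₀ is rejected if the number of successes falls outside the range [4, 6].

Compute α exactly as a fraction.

Under H₀, X ~ Binomial(10, 1/2); α is the probability of landing in either tail, P(X ≤ 3) + P(X ≥ 7).
The two tails are symmetric, so α = 2·(1 + 10 + 45 + 120)/2^10 = 352/1024 = 11/32.

11/32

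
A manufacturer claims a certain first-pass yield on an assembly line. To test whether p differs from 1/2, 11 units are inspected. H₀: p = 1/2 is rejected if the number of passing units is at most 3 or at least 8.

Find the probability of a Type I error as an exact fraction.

The significance level is the null-hypothesis probability of the rejection region {≤3} ∪ {≥8}.
By symmetry, α = 2·P(X ≤ 3) = 2·(1 + 11 + 55 + 165)/2048 = 464/2048 = 29/128.

29/128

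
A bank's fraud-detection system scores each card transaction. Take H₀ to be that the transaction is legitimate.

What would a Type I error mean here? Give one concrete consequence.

A Type I error is rejecting H₀ when H₀ is true.
Here that means blocking the transaction and freezing the card when actually the transaction is legitimate.

A Type I error would mean concluding that the transaction is fraudulent when in fact the transaction is legitimate. Consequence: a legitimate purchase is declined and the customer's card is frozen.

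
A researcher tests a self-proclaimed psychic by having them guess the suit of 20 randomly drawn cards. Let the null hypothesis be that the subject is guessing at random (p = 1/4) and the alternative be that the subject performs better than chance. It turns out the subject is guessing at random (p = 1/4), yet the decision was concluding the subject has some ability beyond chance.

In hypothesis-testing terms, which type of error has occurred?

'Concluding the subject has some ability beyond chance' corresponds to rejecting H₀.
H₀ was rejected but H₀ is true — a Type I error (false positive).

Type I error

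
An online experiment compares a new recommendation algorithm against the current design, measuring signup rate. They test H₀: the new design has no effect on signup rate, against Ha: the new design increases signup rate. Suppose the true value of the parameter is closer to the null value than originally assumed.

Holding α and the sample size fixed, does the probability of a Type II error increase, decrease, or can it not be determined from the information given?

When the true parameter is near the null value, the test has a harder time distinguishing Ha from H₀.

It increases.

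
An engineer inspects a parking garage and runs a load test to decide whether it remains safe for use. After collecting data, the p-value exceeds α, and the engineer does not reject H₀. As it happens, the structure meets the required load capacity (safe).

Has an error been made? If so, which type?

The conventional null hypothesis here is that the structure meets the required load capacity (safe).
The test retained a true H₀ — the decision matches the true state.

No error — this is a correct decision.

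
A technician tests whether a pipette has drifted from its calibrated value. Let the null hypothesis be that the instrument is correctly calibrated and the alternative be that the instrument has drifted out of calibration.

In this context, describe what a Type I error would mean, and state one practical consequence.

A Type I error would mean concluding that the instrument has drifted out of calibration when in fact the instrument is correctly calibrated. Consequence: a properly working instrument is taken offline unnecessarily.

A Type I error is rejecting H₀ when H₀ is true.
Here that means pulling the instrument for recalibration when actually the instrument is correctly calibrated.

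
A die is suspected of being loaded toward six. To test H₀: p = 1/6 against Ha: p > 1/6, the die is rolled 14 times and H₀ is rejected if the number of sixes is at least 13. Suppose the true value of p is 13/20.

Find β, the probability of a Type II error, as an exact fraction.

1604780863168259917/1638400000000000000

A Type II error is failing to reject when Ha holds: with p = 13/20, β = P(S ≤ 12).
Equivalently, β = 1 − P(S ≥ 13) = 1604780863168259917/1638400000000000000.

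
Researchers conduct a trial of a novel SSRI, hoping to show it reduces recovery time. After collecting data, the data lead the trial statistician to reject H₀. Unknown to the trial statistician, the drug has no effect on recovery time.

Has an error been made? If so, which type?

Type I error

The conventional null hypothesis here is that the drug has no effect on recovery time.
H₀ was rejected, but H₀ is actually true.
Rejecting a true null hypothesis is a Type I error (false positive).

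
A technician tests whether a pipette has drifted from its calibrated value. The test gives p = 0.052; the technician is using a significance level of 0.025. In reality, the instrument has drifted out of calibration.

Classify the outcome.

Type II error

The conventional null hypothesis is that the instrument is correctly calibrated.
Since p = 0.052 ≥ α = 0.025, H₀ is not rejected.
H₀ is false (actually the instrument has drifted out of calibration).
Failing to reject a false H₀ is a Type II error.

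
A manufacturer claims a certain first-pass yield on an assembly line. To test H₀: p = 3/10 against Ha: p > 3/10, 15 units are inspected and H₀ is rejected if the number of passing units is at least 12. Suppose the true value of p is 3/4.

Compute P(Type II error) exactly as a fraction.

β = P(fail to reject H₀ | Ha true) = P(S ≤ 11 | p = 3/4), S ~ Binomial(15, 3/4).
Equivalently, β = 1 − P(S ≥ 12) = 144609703/268435456.

144609703/268435456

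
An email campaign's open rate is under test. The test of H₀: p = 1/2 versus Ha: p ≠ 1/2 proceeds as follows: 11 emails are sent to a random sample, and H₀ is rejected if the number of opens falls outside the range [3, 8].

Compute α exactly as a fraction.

67/1024

Under H₀, X ~ Binomial(11, 1/2); α is the probability of landing in either tail, P(X ≤ 2) + P(X ≥ 9).
Each tail has probability (1 + 11 + 55)/2048; doubling gives α = 134/2048 = 67/1024.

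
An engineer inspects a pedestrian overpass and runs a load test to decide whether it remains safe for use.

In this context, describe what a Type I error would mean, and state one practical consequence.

A Type I error would mean concluding that the structure is structurally deficient when in fact the structure meets the required load capacity (safe). Consequence: a sound structure is closed unnecessarily, at significant cost and disruption.

With the conventional null hypothesis that the structure meets the required load capacity (safe):
A Type I error is rejecting H₀ when H₀ is true.
Here that means closing the structure for repairs when actually the structure meets the required load capacity (safe).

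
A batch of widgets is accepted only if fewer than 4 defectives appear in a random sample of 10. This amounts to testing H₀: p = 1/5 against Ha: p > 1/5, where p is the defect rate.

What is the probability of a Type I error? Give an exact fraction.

Under H₀, Y ~ Binomial(10, 1/5); the Type I error rate is P(Y ≥ 4).
Computing the lower-tail complement: 1 − 8585216/9765625 = 1180409/9765625.

1180409/9765625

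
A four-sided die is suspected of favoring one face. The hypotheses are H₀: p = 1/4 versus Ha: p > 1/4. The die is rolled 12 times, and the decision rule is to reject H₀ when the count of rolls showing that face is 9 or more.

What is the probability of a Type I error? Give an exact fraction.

α = P(reject H₀ | H₀ true) = P(K ≥ 9 | p = 1/4), with K ~ Binomial(12, 1/4).
P(K ≥ 9) = Σ_{j=9}^{12} C(12,j)·(1/4)^j·(3/4)^{12-j} = 6571/16777216.

6571/16777216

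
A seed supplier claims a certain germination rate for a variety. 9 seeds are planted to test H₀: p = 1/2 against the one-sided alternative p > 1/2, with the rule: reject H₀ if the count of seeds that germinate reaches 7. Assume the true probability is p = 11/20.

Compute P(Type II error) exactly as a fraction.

54431799039/64000000000

Under the alternative p = 11/20, Y ~ Binomial(9, 11/20); β is the probability the test does not reject, P(Y < 7).
Summing C(9,j)·(11/20)^j·(9/20)^{9-j} for j = 0..6 gives 54431799039/64000000000.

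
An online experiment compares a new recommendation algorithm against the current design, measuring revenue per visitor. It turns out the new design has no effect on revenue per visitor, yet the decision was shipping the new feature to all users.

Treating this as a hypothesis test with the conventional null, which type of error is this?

Type I error

The null hypothesis here is that the new design has no effect on revenue per visitor.
'Shipping the new feature to all users' corresponds to rejecting H₀.
H₀ was rejected but H₀ is true — a Type I error (false positive).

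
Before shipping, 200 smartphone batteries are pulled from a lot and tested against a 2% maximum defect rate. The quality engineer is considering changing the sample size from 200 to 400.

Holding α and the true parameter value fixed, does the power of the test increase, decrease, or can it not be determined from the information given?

It increases.

More data shrinks sampling variability; the test statistic under Ha concentrates further from the null value, making rejection more likely.
Since power = 1 − β and β decreases, power increases.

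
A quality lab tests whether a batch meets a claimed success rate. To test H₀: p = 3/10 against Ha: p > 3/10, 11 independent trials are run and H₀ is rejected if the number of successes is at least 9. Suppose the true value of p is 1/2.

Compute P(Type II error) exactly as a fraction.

Under the alternative p = 1/2, Y ~ Binomial(11, 1/2); β is the probability the test does not reject, P(Y < 9).
Summing C(11,j)·(1/2)^j·(1/2)^{11-j} for j = 0..8 gives 1981/2048.

1981/2048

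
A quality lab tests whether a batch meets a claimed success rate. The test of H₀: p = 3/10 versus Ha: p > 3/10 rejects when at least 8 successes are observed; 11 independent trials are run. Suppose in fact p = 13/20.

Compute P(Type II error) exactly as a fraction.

2941183244209/5120000000000

Under the alternative p = 13/20, S ~ Binomial(11, 13/20); β is the probability the test does not reject, P(S < 8).
Equivalently, β = 1 − P(S ≥ 8) = 2941183244209/5120000000000.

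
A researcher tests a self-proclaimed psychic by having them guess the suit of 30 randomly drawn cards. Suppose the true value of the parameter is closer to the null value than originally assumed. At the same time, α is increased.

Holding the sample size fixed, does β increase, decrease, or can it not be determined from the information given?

The first change alone would make β increase; the second alone would make β decrease. Which effect dominates depends on the magnitudes, which are not given.

Cannot be determined from the information given.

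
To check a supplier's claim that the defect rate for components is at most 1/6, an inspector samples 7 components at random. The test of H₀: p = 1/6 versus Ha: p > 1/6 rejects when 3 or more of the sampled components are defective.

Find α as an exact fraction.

α = P(reject H₀ | H₀ true) = P(K ≥ 3 | p = 1/6), K ~ Binomial(7, 1/6).
Computing the lower-tail complement: 1 − 3125/3456 = 331/3456.

331/3456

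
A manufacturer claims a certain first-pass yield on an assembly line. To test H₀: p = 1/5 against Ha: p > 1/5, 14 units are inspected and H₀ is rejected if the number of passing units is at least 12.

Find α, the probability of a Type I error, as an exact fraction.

1513/6103515625

α = P(reject H₀ | H₀ true) = P(X ≥ 12 | p = 1/5), with X ~ Binomial(14, 1/5).
Summing C(14,j)(1/5)^j(4/5)^{14−j} for j = 12,…,14 gives 1513/6103515625.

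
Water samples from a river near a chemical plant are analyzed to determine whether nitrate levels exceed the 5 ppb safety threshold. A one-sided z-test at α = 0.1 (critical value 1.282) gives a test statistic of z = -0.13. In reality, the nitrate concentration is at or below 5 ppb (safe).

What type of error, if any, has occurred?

No error — this is a correct decision.

The conventional null hypothesis is that the nitrate concentration is at or below 5 ppb (safe).
Since z = -0.13 ≤ z* = 1.282, H₀ is not rejected.
H₀ is true (actually the nitrate concentration is at or below 5 ppb (safe)).
The decision matches the true state — no error.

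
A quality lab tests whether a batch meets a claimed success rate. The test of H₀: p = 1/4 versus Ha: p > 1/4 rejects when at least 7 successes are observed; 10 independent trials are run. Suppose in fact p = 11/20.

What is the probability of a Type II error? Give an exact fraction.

1878942860721/2560000000000

A Type II error is failing to reject when Ha holds: with p = 11/20, β = P(X ≤ 6).
Summing C(10,j)·(11/20)^j·(9/20)^{10-j} for j = 0..6 gives 1878942860721/2560000000000.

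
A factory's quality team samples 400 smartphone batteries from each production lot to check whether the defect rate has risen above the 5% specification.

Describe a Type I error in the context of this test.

A Type I error would mean concluding that the lot's defect rate exceeds 5% when in fact the lot's defect rate is 5% (within specification).

With the conventional null hypothesis that the lot's defect rate is 5% (within specification):
A Type I error is rejecting H₀ when H₀ is true.
Here that means rejecting the lot and scrapping or reworking it when actually the lot's defect rate is 5% (within specification).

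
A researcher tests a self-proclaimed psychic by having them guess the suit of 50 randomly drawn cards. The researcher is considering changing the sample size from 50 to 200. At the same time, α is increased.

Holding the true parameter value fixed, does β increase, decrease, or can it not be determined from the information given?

It decreases.

A larger sample reduces the standard error, pulling the sampling distribution under Ha further from the non-rejection region. With a larger α the critical value moves toward the center, so more of the Ha sampling distribution lies in the rejection region. Both changes push β in the same direction.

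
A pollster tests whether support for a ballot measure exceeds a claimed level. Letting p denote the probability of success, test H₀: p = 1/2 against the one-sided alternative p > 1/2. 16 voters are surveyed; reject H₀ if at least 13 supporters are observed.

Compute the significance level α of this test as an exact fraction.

α = P(reject H₀ | H₀ true) = P(S ≥ 13 | p = 1/2), with S ~ Binomial(16, 1/2).
P(S ≥ 13) = [C(16,13) + C(16,14) + C(16,15) + C(16,16)] / 2^16 = (560 + 120 + 16 + 1) / 65536 = 697/65536.

697/65536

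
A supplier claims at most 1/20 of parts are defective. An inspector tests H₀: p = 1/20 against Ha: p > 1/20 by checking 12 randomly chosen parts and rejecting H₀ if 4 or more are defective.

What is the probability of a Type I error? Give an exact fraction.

Under H₀, Y ~ Binomial(12, 1/20); the Type I error rate is P(Y ≥ 4).
α = 1 − P(Y ≤ 3) = 1 − 817367938474207/819200000000000 = 1832061525793/819200000000000.

1832061525793/819200000000000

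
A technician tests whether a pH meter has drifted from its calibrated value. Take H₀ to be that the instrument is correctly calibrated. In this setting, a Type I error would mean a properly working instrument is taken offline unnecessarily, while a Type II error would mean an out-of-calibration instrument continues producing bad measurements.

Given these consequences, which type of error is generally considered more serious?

Type II error

The Type II consequence (an out-of-calibration instrument continues producing bad measurements) is more severe than the Type I consequence (a properly working instrument is taken offline unnecessarily).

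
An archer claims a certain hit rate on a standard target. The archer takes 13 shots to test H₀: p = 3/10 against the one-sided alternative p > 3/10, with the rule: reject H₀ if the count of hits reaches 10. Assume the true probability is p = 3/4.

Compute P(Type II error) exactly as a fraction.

3487541/8388608

Under the alternative p = 3/4, S ~ Binomial(13, 3/4); β is the probability the test does not reject, P(S < 10).
Summing C(13,j)·(3/4)^j·(1/4)^{13-j} for j = 0..9 gives 3487541/8388608.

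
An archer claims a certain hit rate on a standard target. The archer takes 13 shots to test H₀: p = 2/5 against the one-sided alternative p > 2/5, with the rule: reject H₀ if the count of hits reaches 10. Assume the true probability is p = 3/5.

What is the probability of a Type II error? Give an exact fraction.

β = P(fail to reject H₀ | Ha true) = P(S ≤ 9 | p = 3/5), S ~ Binomial(13, 3/5).
Adding the binomial probabilities P(S=0)+…+P(S=9) at p = 3/5 gives 202983472/244140625.

202983472/244140625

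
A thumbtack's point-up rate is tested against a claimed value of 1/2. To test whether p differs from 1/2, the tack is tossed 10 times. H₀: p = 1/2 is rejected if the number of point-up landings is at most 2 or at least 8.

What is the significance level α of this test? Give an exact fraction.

7/64

α = P(X ≤ 2 or X ≥ 8 | p = 1/2), X ~ Binomial(10, 1/2).
By symmetry, α = 2·P(X ≤ 2) = 2·(1 + 10 + 45)/1024 = 112/1024 = 7/64.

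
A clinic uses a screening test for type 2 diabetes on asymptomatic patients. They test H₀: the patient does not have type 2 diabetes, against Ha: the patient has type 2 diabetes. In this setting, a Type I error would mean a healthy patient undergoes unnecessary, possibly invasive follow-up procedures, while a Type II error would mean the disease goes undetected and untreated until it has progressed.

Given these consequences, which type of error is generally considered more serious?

The Type II consequence (the disease goes undetected and untreated until it has progressed) is more severe than the Type I consequence (a healthy patient undergoes unnecessary, possibly invasive follow-up procedures).

Type II error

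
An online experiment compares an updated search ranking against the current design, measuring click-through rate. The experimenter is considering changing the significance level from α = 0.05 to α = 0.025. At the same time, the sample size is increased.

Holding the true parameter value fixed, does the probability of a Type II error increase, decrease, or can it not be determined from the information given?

The first change alone would make β increase; the second alone would make β decrease. Which effect dominates depends on the magnitudes, which are not given.

Cannot be determined from the information given.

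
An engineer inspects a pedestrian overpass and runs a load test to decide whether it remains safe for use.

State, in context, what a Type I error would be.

A Type I error would mean concluding that the structure is structurally deficient when in fact the structure meets the required load capacity (safe).

With the conventional null hypothesis that the structure meets the required load capacity (safe):
A Type I error is rejecting H₀ when H₀ is true.
Here that means closing the structure for repairs when actually the structure meets the required load capacity (safe).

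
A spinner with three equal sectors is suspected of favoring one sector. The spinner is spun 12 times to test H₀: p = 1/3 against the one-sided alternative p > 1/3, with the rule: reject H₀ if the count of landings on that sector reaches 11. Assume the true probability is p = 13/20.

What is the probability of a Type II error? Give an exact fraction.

3922160441778411/4096000000000000

A Type II error is failing to reject when Ha holds: with p = 13/20, β = P(Y ≤ 10).
Summing C(12,j)·(13/20)^j·(7/20)^{12-j} for j = 0..10 gives 3922160441778411/4096000000000000.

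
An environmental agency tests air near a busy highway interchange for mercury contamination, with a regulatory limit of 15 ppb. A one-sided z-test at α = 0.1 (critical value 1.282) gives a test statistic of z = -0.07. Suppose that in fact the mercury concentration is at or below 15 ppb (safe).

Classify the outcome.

No error — this is a correct decision.

The conventional null hypothesis is that the mercury concentration is at or below 15 ppb (safe).
Since z = -0.07 ≤ z* = 1.282, H₀ is not rejected.
H₀ is true (actually the mercury concentration is at or below 15 ppb (safe)).
The decision matches the true state — no error.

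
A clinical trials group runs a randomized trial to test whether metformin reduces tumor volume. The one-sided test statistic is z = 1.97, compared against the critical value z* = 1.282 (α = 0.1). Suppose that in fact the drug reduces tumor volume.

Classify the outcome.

The conventional null hypothesis is that the drug has no effect on tumor volume.
Since z = 1.97 > z* = 1.282, H₀ is rejected.
H₀ is false (actually the drug reduces tumor volume).
The decision matches the true state — no error.

No error (correct decision).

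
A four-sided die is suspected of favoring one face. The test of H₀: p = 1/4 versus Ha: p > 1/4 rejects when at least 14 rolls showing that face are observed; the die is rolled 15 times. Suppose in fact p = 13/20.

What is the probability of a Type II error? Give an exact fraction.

16151694793243741949/16384000000000000000

A Type II error is failing to reject when Ha holds: with p = 13/20, β = P(S ≤ 13).
Summing C(15,j)·(13/20)^j·(7/20)^{15-j} for j = 0..13 gives 16151694793243741949/16384000000000000000.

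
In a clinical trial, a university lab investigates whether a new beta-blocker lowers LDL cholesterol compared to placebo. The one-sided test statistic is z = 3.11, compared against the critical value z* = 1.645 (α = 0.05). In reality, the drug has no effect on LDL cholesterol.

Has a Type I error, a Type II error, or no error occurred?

Type I error

The conventional null hypothesis is that the drug has no effect on LDL cholesterol.
Since z = 3.11 > z* = 1.645, H₀ is rejected.
H₀ is true (actually the drug has no effect on LDL cholesterol).
Rejecting a true H₀ is a Type I error.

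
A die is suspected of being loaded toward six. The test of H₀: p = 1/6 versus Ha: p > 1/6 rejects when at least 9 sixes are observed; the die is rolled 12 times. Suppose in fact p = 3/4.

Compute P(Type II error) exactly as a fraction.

β = P(fail to reject H₀ | Ha true) = P(K ≤ 8 | p = 3/4), K ~ Binomial(12, 3/4).
Summing C(12,j)·(3/4)^j·(1/4)^{12-j} for j = 0..8 gives 5892517/16777216.

5892517/16777216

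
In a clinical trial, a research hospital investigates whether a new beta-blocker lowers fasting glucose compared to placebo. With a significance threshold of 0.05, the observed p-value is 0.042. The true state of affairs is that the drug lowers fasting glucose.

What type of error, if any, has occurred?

No error (correct decision).

The conventional null hypothesis is that the drug has no effect on fasting glucose.
Since p = 0.042 < α = 0.05, H₀ is rejected.
H₀ is false (actually the drug lowers fasting glucose).
The decision matches the true state — no error.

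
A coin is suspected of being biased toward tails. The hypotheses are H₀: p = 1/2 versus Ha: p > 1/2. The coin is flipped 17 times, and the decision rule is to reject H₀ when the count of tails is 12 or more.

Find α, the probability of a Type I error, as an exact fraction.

4701/65536

Under H₀, S ~ Binomial(17, 1/2), and α = P(S ≥ 12).
Summing the upper tail: (6188 + 2380 + 680 + 136 + 17 + 1) / 2^17 = 9402/131072 = 4701/65536.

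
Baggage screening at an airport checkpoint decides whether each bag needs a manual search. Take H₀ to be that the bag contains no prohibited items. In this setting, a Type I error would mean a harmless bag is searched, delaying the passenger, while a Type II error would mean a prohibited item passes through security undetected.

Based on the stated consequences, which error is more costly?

The Type II consequence (a prohibited item passes through security undetected) is more severe than the Type I consequence (a harmless bag is searched, delaying the passenger).

Type II error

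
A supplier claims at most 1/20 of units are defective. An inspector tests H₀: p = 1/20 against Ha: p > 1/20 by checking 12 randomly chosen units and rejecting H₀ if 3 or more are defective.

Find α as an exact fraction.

α = P(reject H₀ | H₀ true) = P(X ≥ 3 | p = 1/20), X ~ Binomial(12, 1/20).
Computing the lower-tail complement: 1 − 803169679771931/819200000000000 = 16030320228069/819200000000000.

16030320228069/819200000000000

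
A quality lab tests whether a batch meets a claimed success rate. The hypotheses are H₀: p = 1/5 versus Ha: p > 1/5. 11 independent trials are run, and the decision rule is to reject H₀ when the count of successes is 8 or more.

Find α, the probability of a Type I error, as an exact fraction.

The Type I error probability is α = P(Y ≥ 8) computed under H₀, where Y ~ Binomial(11, 1/5).
Summing C(11,j)(1/5)^j(4/5)^{11−j} for j = 8,…,11 gives 2297/9765625.

2297/9765625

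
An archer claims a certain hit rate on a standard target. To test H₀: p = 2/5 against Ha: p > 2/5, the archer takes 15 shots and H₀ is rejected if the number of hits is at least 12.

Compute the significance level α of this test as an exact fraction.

The Type I error probability is α = P(X ≥ 12) computed under H₀, where X ~ Binomial(15, 2/5).
P(X ≥ 12) = Σ_{j=12}^{15} C(15,j)·(2/5)^j·(3/5)^{15-j} = 58830848/30517578125.

58830848/30517578125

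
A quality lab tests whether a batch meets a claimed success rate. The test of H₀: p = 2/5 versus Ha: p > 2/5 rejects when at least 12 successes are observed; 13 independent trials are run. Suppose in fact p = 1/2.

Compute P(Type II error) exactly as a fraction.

4089/4096

β = P(fail to reject H₀ | Ha true) = P(X ≤ 11 | p = 1/2), X ~ Binomial(13, 1/2).
Summing C(13,j)·(1/2)^j·(1/2)^{13-j} for j = 0..11 gives 4089/4096.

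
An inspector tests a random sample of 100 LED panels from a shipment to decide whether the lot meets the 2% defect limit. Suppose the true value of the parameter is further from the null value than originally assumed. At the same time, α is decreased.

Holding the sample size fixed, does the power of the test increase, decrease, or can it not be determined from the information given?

Cannot be determined from the information given.

The first change alone would make β decrease; the second alone would make β increase. Which effect dominates depends on the magnitudes, which are not given.
Since power = 1 − β, the effect on power is likewise indeterminate.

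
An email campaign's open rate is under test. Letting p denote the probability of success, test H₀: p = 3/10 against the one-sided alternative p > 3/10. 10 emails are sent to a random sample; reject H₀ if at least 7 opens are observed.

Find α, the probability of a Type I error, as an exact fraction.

6620049/625000000

The Type I error probability is α = P(K ≥ 7) computed under H₀, where K ~ Binomial(10, 3/10).
Summing C(10,j)(3/10)^j(7/10)^{10−j} for j = 7,…,10 gives 6620049/625000000.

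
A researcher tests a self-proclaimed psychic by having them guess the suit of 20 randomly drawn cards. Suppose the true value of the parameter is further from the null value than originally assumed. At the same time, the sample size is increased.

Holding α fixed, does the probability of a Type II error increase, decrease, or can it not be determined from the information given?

It decreases.

The further the true parameter sits from the null value, the more of the Ha sampling distribution falls in the rejection region. Increasing n separates the H₀ and Ha sampling distributions, so under Ha fewer outcomes land in the acceptance region. Both changes push β in the same direction.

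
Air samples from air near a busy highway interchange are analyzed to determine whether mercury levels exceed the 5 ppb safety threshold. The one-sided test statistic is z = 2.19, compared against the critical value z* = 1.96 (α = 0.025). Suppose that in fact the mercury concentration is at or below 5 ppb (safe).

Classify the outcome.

The conventional null hypothesis is that the mercury concentration is at or below 5 ppb (safe).
Since z = 2.19 > z* = 1.96, H₀ is rejected.
H₀ is true (actually the mercury concentration is at or below 5 ppb (safe)).
Rejecting a true H₀ is a Type I error.

Type I error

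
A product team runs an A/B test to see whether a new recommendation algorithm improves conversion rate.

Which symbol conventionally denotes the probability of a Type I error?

α

P(Type I error) = P(reject H₀ | H₀ true) = α, the significance level.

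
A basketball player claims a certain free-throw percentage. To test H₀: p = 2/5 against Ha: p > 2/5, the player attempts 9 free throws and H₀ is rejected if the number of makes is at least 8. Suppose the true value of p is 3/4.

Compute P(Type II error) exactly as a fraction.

45853/65536

β = P(fail to reject H₀ | Ha true) = P(X ≤ 7 | p = 3/4), X ~ Binomial(9, 3/4).
Summing C(9,j)·(3/4)^j·(1/4)^{9-j} for j = 0..7 gives 45853/65536.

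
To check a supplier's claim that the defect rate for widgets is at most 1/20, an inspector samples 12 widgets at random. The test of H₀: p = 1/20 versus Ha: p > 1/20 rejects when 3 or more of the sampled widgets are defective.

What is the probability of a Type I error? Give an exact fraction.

The significance level is the probability, assuming p = 1/20, of seeing 3 or more defectives in 12 draws.
Computing the lower-tail complement: 1 − 803169679771931/819200000000000 = 16030320228069/819200000000000.

16030320228069/819200000000000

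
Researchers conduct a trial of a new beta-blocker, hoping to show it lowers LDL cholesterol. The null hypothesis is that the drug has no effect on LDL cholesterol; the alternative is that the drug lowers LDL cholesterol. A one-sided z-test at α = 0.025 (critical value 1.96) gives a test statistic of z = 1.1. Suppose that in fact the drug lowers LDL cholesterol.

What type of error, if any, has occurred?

Since z = 1.1 ≤ z* = 1.96, H₀ is not rejected.
H₀ is false (actually the drug lowers LDL cholesterol).
Failing to reject a false H₀ is a Type II error.

Type II error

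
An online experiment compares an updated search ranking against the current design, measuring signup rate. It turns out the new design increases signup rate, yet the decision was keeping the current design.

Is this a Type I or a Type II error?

Type II error

The null hypothesis here is that the new design has no effect on signup rate.
'Keeping the current design' corresponds to failing to reject H₀.
H₀ was not rejected but H₀ is false — a Type II error (false negative).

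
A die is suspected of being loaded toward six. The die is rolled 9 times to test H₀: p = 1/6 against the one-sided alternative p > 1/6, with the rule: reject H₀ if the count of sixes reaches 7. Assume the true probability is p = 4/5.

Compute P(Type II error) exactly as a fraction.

β = P(fail to reject H₀ | Ha true) = P(K ≤ 6 | p = 4/5), K ~ Binomial(9, 4/5).
Summing C(9,j)·(4/5)^j·(1/5)^{9-j} for j = 0..6 gives 511333/1953125.

511333/1953125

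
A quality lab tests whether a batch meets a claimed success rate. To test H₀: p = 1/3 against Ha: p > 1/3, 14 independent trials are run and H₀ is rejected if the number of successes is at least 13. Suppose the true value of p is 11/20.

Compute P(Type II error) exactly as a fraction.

A Type II error is failing to reject when Ha holds: with p = 11/20, β = P(X ≤ 12).
Equivalently, β = 1 − P(X ≥ 13) = 1633670388436281453/1638400000000000000.

1633670388436281453/1638400000000000000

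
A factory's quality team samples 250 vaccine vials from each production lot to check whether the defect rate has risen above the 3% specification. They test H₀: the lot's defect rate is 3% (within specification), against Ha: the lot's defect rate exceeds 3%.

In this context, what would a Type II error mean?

A Type II error is failing to reject H₀ when H₀ is false.
Here that means accepting the lot and shipping it when actually the lot's defect rate exceeds 3%.

A Type II error would mean concluding that the lot's defect rate is 3% (within specification) (or at least failing to establish that the lot's defect rate exceeds 3%) when in fact the lot's defect rate exceeds 3%.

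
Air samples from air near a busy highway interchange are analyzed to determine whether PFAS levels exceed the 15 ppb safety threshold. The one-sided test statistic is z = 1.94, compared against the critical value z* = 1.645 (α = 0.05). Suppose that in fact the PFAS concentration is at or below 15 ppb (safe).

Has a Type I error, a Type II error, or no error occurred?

Type I error

The conventional null hypothesis is that the PFAS concentration is at or below 15 ppb (safe).
Since z = 1.94 > z* = 1.645, H₀ is rejected.
H₀ is true (actually the PFAS concentration is at or below 15 ppb (safe)).
Rejecting a true H₀ is a Type I error.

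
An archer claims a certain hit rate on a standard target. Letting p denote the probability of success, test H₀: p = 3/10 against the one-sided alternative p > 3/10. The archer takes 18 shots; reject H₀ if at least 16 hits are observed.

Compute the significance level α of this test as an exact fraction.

84845087091/250000000000000000

α = P(reject H₀ | H₀ true) = P(X ≥ 16 | p = 3/10), with X ~ Binomial(18, 3/10).
Summing C(18,j)(3/10)^j(7/10)^{18−j} for j = 16,…,18 gives 84845087091/250000000000000000.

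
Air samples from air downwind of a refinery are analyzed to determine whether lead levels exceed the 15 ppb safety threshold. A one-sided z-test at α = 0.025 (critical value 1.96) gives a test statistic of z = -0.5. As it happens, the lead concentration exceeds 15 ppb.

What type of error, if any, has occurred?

Type II error

The conventional null hypothesis is that the lead concentration is at or below 15 ppb (safe).
Since z = -0.5 ≤ z* = 1.96, H₀ is not rejected.
H₀ is false (actually the lead concentration exceeds 15 ppb).
Failing to reject a false H₀ is a Type II error.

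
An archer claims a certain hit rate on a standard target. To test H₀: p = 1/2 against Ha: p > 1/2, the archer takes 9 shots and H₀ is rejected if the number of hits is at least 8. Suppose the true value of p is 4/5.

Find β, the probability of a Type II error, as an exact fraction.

1101157/1953125

β = P(fail to reject H₀ | Ha true) = P(S ≤ 7 | p = 4/5), S ~ Binomial(9, 4/5).
Summing C(9,j)·(4/5)^j·(1/5)^{9-j} for j = 0..7 gives 1101157/1953125.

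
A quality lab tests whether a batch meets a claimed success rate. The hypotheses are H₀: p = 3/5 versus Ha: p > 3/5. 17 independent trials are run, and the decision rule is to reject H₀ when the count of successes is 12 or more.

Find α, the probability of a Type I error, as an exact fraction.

The Type I error probability is α = P(K ≥ 12) computed under H₀, where K ~ Binomial(17, 3/5).
P(K ≥ 12) = Σ_{j=12}^{17} C(17,j)·(3/5)^j·(2/5)^{17-j} = 201363526341/762939453125.

201363526341/762939453125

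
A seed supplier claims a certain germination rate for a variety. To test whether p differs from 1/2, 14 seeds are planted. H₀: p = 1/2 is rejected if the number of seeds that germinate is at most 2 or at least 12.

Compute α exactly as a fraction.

α = P(S ≤ 2 or S ≥ 12 | p = 1/2), S ~ Binomial(14, 1/2).
By symmetry, α = 2·P(S ≤ 2) = 2·(1 + 14 + 91)/16384 = 212/16384 = 53/4096.

53/4096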